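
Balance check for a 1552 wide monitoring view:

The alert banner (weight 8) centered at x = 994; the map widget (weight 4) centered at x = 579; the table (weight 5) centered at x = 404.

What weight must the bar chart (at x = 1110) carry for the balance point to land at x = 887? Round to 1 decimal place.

w ≈ 12.5

Known weights sum to 8 + 4 + 5 = 17; their moment is 8·994 + 4·579 + 5·404 = 12288.
For the centroid to hit 887: (12288 + w·1110) / (17 + w) = 887.
Solving: w = (887·17 − 12288) / (1110 − 887) = 2791 / 223 ≈ 12.52.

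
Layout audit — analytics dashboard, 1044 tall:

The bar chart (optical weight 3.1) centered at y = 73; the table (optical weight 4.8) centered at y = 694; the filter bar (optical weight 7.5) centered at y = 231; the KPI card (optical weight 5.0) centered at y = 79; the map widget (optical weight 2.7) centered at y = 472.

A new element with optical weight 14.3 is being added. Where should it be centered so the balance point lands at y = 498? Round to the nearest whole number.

With the new element, Σw becomes 3.1 + 4.8 + 7.5 + 5.0 + 2.7 + 14.3 = 37.4.
y: need Σw·y = 37.4·498 = 18625.2. Existing = 3.1·73 + 4.8·694 + 7.5·231 + 5.0·79 + 2.7·472 = 6959.4. Remainder 11665.8 / 14.3 ≈ 815.79.

y ≈ 816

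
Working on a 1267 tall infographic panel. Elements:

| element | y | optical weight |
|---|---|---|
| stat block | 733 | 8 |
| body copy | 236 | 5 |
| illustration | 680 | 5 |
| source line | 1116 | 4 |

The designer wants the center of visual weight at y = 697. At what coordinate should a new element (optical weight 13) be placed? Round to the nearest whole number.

After adding the new element, total weight = 8 + 5 + 5 + 4 + 13 = 35.
Along y: (14908 + 13·y) / 35 = 697 (existing moment 8·733 + 5·236 + 5·680 + 4·1116 = 14908) ⇒ y = (24395 − 14908) / 13 ≈ 729.77.

y ≈ 730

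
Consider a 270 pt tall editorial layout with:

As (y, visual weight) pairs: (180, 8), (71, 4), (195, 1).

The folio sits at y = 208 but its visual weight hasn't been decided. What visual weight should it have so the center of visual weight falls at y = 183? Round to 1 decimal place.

Known weights sum to 8 + 4 + 1 = 13; their moment is 8·180 + 4·71 + 1·195 = 1919.
For the centroid to hit 183: (1919 + w·208) / (13 + w) = 183.
Solving: w = (183·13 − 1919) / (208 − 183) = 460 / 25 ≈ 18.40.

w ≈ 18.4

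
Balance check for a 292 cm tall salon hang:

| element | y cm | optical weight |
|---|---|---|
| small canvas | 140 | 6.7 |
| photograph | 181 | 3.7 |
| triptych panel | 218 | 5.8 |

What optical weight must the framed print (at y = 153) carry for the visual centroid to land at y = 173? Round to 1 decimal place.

w ≈ 3.5

Fixed elements: Σw = 6.7 + 3.7 + 5.8 = 16.2, Σw·y = 6.7·140 + 3.7·181 + 5.8·218 = 2872.1.
Balance at y = 173 requires (2872.1 + w·153) / (16.2 + w) = 173.
Rearranging, w·(153 − 173) = 173·16.2 − 2872.1 = -69.5, so w ≈ -69.5/-20 = 3.48.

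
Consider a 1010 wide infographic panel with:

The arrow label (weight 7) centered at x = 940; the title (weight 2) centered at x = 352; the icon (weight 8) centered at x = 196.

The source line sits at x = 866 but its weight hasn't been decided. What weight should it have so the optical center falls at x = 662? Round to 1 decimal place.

w ≈ 11.8

Existing Σw = 17 (7 + 2 + 8); existing moment 7·940 + 2·352 + 8·196 = 8852.
Balance at x = 662 requires (8852 + w·866) / (17 + w) = 662.
Solving: w = (662·17 − 8852) / (866 − 662) = 2402 / 204 ≈ 11.77.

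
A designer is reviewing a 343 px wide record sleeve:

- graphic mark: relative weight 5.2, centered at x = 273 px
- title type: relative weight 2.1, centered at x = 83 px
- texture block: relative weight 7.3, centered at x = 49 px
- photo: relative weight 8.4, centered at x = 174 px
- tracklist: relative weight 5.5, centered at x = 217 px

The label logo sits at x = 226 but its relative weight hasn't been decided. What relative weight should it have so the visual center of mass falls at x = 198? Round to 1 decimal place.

Known weights sum to 5.2 + 2.1 + 7.3 + 8.4 + 5.5 = 28.5; their moment is 5.2·273 + 2.1·83 + 7.3·49 + 8.4·174 + 5.5·217 = 4606.7.
Set Σw·x/Σw = 198: (4606.7 + 226w) = 198·(28.5 + w).
Rearranging, w·(226 − 198) = 198·28.5 − 4606.7 = 1036.3, so w ≈ 1036.3/28 = 37.01.

w ≈ 37.0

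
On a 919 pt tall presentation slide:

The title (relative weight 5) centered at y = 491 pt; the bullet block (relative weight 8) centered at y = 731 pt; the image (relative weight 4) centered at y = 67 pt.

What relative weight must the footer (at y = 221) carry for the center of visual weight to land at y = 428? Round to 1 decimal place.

w ≈ 6.3

Known weights sum to 5 + 8 + 4 = 17; their moment is 5·491 + 8·731 + 4·67 = 8571.
Set Σw·y/Σw = 428: (8571 + 221w) = 428·(17 + w).
So w = (428·17 − 8571)/(221 − 428) = -1295/-207 ≈ 6.26.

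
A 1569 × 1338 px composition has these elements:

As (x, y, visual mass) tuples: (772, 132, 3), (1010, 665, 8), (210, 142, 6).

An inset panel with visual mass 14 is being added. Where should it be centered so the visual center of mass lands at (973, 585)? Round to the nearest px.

(1322, 826)

With the inset panel, Σw becomes 3 + 8 + 6 + 14 = 31.
Along x: (11656 + 14·x) / 31 = 973 (existing moment 3·772 + 8·1010 + 6·210 = 11656) ⇒ x = (30163 − 11656) / 14 ≈ 1321.93.
Along y: (6568 + 14·y) / 31 = 585 (existing moment 3·132 + 8·665 + 6·142 = 6568) ⇒ y = (18135 − 6568) / 14 ≈ 826.21.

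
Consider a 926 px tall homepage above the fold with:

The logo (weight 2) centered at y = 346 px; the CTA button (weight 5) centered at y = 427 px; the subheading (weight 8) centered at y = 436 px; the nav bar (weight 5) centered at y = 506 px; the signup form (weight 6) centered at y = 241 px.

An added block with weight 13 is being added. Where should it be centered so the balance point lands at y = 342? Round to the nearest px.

With the added block, Σw becomes 2 + 5 + 8 + 5 + 6 + 13 = 39.
y: need Σw·y = 39·342 = 13338. Existing = 2·346 + 5·427 + 8·436 + 5·506 + 6·241 = 10291. Remainder 3047 / 13 ≈ 234.38.

y ≈ 234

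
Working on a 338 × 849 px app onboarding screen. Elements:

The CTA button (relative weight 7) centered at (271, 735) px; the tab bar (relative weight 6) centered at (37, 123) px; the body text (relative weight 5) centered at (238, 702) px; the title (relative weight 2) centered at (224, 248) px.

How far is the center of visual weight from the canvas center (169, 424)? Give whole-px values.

≈ 73 px

Total weight = 7 + 6 + 5 + 2 = 20.
x: (7·271 + 6·37 + 5·238 + 2·224) / 20 = 3757 / 20 ≈ 187.85
y: (7·735 + 6·123 + 5·702 + 2·248) / 20 = 9889 / 20 ≈ 494.45
Offset from (169, 424): Δx ≈ 18.85, Δy ≈ 70.45; distance = √(Δx² + Δy²) ≈ 72.93.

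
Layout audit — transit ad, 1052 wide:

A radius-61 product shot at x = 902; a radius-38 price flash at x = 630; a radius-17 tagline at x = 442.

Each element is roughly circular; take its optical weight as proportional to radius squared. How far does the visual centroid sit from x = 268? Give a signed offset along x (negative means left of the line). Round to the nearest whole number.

≈ 538

r² weights: product shot 61² = 3721, price flash 38² = 1444, tagline 17² = 289. Total = 5454.
Σw·x = 3721·902 + 1444·630 + 289·442 = 4393800, so x̄ = 4393800/5454 ≈ 805.61.
Against x = 268, that's 805.61 − 268 = 537.61.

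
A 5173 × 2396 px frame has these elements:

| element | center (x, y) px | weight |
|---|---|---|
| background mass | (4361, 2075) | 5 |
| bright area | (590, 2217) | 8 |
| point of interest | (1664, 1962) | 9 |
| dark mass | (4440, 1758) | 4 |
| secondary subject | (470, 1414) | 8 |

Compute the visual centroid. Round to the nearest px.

Σw = 5 + 8 + 9 + 4 + 8 = 34.
x: (5·4361 + 8·590 + 9·1664 + 4·4440 + 8·470) / 34 = 63021 / 34 ≈ 1853.56
y: (5·2075 + 8·2217 + 9·1962 + 4·1758 + 8·1414) / 34 = 64113 / 34 ≈ 1885.68

(1854, 1886)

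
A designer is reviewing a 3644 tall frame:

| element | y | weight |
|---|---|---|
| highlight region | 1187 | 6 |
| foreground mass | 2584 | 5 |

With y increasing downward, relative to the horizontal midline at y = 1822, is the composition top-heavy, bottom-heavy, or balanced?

Total weight = 6 + 5 = 11.
Σw·y = 6·1187 + 5·2584 = 20042, so ȳ = 20042/11 ≈ 1822.00.
The centroid 1822.00 matches the midline at 1822, so the layout is balanced.

balanced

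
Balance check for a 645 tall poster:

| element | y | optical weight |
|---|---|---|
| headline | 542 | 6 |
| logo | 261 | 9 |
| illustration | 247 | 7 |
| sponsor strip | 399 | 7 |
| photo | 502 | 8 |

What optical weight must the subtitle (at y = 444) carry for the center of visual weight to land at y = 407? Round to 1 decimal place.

Existing Σw = 37 (6 + 9 + 7 + 7 + 8); existing moment 6·542 + 9·261 + 7·247 + 7·399 + 8·502 = 14139.
For the centroid to hit 407: (14139 + w·444) / (37 + w) = 407.
Solving: w = (407·37 − 14139) / (444 − 407) = 920 / 37 ≈ 24.86.

w ≈ 24.9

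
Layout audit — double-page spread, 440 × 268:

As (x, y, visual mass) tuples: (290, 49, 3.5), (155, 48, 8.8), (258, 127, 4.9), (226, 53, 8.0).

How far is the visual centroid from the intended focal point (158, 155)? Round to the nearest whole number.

≈ 107

Weights sum to 3.5 + 8.8 + 4.9 + 8.0 = 25.2.
Σw·x = 3.5·290 + 8.8·155 + 4.9·258 + 8.0·226 = 5451.2, so x̄ = 5451.2/25.2 ≈ 216.32.
Σw·y = 3.5·49 + 8.8·48 + 4.9·127 + 8.0·53 = 1640.2, so ȳ = 1640.2/25.2 ≈ 65.09.
From (158, 155): dx = 58.32, dy = -89.91, so the distance is √(dx²+dy²) ≈ 107.17.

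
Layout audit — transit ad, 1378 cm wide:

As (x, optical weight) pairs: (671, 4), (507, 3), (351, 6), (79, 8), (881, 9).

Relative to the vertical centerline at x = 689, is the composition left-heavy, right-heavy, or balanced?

Total weight = 4 + 3 + 6 + 8 + 9 = 30.
x: (4·671 + 3·507 + 6·351 + 8·79 + 9·881) / 30 = 14872 / 30 ≈ 495.73
Since 495.7 is left of 689, the composition reads left-heavy.

left-heavy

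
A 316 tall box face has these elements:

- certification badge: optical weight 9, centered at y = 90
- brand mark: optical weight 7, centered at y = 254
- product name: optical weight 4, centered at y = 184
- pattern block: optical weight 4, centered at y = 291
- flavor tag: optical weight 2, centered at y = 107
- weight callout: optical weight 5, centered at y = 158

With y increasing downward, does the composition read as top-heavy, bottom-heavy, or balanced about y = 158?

bottom-heavy

Σw = 9 + 7 + 4 + 4 + 2 + 5 = 31.
y: moment 5492 / weight 31 ≈ 177.16
177.2 lies below (larger y than) the midline 158, so the layout is bottom-heavy.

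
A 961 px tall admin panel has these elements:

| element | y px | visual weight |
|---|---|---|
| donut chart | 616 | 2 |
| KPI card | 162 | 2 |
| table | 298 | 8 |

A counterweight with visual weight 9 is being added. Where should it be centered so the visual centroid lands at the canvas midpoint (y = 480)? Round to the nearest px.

y ≈ 682

After adding the counterweight, total weight = 2 + 2 + 8 + 9 = 21.
Along y: (3940 + 9·y) / 21 = 480 (existing moment 2·616 + 2·162 + 8·298 = 3940) ⇒ y = (10080 − 3940) / 9 ≈ 682.22.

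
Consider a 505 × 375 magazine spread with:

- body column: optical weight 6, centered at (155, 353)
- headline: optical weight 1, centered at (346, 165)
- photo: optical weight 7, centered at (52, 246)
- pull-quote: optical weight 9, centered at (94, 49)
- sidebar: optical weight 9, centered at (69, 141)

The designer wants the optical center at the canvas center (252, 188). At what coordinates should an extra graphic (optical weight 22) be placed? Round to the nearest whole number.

(477, 202)

New total weight: (6 + 1 + 7 + 9 + 9) + 22 = 54.
x: need Σw·x = 54·252 = 13608. Existing = 6·155 + 1·346 + 7·52 + 9·94 + 9·69 = 3107. Remainder 10501 / 22 ≈ 477.32.
y: need Σw·y = 54·188 = 10152. Existing = 6·353 + 1·165 + 7·246 + 9·49 + 9·141 = 5715. Remainder 4437 / 22 ≈ 201.68.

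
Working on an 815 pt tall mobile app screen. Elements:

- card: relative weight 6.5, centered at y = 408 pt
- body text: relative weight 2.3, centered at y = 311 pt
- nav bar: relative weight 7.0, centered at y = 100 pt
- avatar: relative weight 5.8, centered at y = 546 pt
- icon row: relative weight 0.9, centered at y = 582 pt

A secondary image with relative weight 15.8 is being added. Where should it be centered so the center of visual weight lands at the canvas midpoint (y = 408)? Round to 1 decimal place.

After adding the secondary image, total weight = 6.5 + 2.3 + 7.0 + 5.8 + 0.9 + 15.8 = 38.3.
Along y: (7757.9 + 15.8·y) / 38.3 = 408 (existing moment 6.5·408 + 2.3·311 + 7.0·100 + 5.8·546 + 0.9·582 = 7757.9) ⇒ y = (15626.4 − 7757.9) / 15.8 ≈ 498.01.

y ≈ 498.0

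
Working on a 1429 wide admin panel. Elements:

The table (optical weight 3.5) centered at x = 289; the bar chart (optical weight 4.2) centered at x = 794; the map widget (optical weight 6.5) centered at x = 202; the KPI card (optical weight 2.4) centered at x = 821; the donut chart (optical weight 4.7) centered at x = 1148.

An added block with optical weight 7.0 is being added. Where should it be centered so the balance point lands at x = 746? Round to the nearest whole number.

x ≈ 1155

After adding the added block, total weight = 3.5 + 4.2 + 6.5 + 2.4 + 4.7 + 7.0 = 28.3.
Along x: (13025.3 + 7.0·x) / 28.3 = 746 (existing moment 3.5·289 + 4.2·794 + 6.5·202 + 2.4·821 + 4.7·1148 = 13025.3) ⇒ x = (21111.8 − 13025.3) / 7.0 ≈ 1155.21.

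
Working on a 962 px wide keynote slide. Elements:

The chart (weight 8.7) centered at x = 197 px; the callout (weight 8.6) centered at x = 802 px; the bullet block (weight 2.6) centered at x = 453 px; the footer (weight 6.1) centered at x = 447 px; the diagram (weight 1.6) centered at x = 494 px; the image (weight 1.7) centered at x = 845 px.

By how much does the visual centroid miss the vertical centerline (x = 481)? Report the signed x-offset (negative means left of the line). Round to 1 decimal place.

≈ 22.2 px

Total weight = 8.7 + 8.6 + 2.6 + 6.1 + 1.6 + 1.7 = 29.3.
x: moment 14742.5 / weight 29.3 ≈ 503.16
Difference: 503.16 − 481 ≈ 22.16.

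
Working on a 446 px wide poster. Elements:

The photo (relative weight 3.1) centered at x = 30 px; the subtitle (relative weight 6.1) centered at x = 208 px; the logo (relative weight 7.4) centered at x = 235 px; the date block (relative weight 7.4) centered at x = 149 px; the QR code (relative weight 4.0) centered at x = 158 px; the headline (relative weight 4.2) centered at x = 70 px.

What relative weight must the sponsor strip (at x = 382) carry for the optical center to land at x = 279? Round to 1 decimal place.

w ≈ 37.4

Known weights sum to 3.1 + 6.1 + 7.4 + 7.4 + 4.0 + 4.2 = 32.2; their moment is 3.1·30 + 6.1·208 + 7.4·235 + 7.4·149 + 4.0·158 + 4.2·70 = 5129.4.
Set Σw·x/Σw = 279: (5129.4 + 382w) = 279·(32.2 + w).
So w = (279·32.2 − 5129.4)/(382 − 279) = 3854.4/103 ≈ 37.42.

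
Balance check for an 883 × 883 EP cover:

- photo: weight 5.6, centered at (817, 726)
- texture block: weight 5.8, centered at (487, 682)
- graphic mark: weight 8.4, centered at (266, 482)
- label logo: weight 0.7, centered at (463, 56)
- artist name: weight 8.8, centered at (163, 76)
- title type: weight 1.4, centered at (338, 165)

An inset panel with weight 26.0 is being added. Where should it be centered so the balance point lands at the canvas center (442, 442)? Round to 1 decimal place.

(507.5, 463.6)

With the inset panel, Σw becomes 5.6 + 5.8 + 8.4 + 0.7 + 8.8 + 1.4 + 26.0 = 56.7.
x: target moment 56.7×442 = 25061.4; current 5.6·817 + 5.8·487 + 8.4·266 + 0.7·463 + 8.8·163 + 1.4·338 = 11865.9; the inset panel supplies 13195.5, so x = 13195.5/26.0 ≈ 507.52.
y: target moment 56.7×442 = 25061.4; current 5.6·726 + 5.8·682 + 8.4·482 + 0.7·56 + 8.8·76 + 1.4·165 = 13009.0; the inset panel supplies 12052.4, so y = 12052.4/26.0 ≈ 463.55.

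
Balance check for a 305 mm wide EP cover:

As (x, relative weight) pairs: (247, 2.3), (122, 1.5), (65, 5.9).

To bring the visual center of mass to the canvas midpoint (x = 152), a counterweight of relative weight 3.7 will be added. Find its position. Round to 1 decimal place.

After adding the counterweight, total weight = 2.3 + 1.5 + 5.9 + 3.7 = 13.4.
x: need Σw·x = 13.4·152 = 2036.8. Existing = 2.3·247 + 1.5·122 + 5.9·65 = 1134.6. Remainder 902.2 / 3.7 ≈ 243.84.

x ≈ 243.8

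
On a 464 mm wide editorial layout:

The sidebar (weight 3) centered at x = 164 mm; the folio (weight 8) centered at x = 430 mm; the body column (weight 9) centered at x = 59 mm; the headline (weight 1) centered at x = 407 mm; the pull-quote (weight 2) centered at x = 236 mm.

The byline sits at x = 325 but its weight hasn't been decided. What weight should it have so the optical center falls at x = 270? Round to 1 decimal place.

w ≈ 15.8

Fixed elements: Σw = 3 + 8 + 9 + 1 + 2 = 23, Σw·x = 3·164 + 8·430 + 9·59 + 1·407 + 2·236 = 5342.
Balance at x = 270 requires (5342 + w·325) / (23 + w) = 270.
Solving: w = (270·23 − 5342) / (325 − 270) = 868 / 55 ≈ 15.78.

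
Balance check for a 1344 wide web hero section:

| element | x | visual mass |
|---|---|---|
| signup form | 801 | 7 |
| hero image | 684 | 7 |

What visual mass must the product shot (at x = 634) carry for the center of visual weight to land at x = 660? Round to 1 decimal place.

w ≈ 44.4

Fixed elements: Σw = 7 + 7 = 14, Σw·x = 7·801 + 7·684 = 10395.
Balance at x = 660 requires (10395 + w·634) / (14 + w) = 660.
Rearranging, w·(634 − 660) = 660·14 − 10395 = -1155, so w ≈ -1155/-26 = 44.42.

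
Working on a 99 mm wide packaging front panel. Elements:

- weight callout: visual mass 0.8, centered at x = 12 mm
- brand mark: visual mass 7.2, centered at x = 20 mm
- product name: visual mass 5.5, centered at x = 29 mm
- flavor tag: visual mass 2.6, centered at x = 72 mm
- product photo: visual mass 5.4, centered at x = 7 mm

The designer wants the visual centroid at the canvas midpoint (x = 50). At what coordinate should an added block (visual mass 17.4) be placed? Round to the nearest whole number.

x ≈ 81

New total weight: (0.8 + 7.2 + 5.5 + 2.6 + 5.4) + 17.4 = 38.9.
Along x: (538.1 + 17.4·x) / 38.9 = 50 (existing moment 0.8·12 + 7.2·20 + 5.5·29 + 2.6·72 + 5.4·7 = 538.1) ⇒ x = (1945.0 − 538.1) / 17.4 ≈ 80.86.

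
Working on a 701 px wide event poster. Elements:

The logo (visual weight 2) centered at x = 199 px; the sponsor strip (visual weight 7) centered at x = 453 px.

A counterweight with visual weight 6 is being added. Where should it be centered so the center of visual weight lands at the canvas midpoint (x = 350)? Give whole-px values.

x ≈ 280

With the counterweight, Σw becomes 2 + 7 + 6 = 15.
Along x: (3569 + 6·x) / 15 = 350 (existing moment 2·199 + 7·453 = 3569) ⇒ x = (5250 − 3569) / 6 ≈ 280.17.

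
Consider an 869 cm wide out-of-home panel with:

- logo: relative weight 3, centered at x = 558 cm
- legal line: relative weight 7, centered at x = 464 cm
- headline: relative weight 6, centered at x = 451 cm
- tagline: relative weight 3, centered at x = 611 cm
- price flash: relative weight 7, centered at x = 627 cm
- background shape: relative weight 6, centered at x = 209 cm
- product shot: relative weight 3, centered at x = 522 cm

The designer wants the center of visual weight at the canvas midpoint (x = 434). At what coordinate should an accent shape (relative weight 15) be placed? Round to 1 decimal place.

With the accent shape, Σw becomes 3 + 7 + 6 + 3 + 7 + 6 + 3 + 15 = 50.
x: need Σw·x = 50·434 = 21700. Existing = 3·558 + 7·464 + 6·451 + 3·611 + 7·627 + 6·209 + 3·522 = 16670. Remainder 5030 / 15 ≈ 335.33.

x ≈ 335.3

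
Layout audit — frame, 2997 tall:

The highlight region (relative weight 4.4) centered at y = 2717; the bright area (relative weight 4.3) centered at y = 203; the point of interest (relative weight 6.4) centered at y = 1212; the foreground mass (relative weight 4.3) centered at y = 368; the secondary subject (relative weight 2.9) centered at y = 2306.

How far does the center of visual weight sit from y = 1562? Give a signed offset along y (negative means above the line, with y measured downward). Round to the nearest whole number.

Total weight = 4.4 + 4.3 + 6.4 + 4.3 + 2.9 = 22.3.
y-moment: 4.4·2717 + 4.3·203 + 6.4·1212 + 4.3·368 + 2.9·2306 = 28854.3; centroid 28854.3/22.3 ≈ 1293.91.
Difference: 1293.91 − 1562 ≈ -268.09.

≈ -268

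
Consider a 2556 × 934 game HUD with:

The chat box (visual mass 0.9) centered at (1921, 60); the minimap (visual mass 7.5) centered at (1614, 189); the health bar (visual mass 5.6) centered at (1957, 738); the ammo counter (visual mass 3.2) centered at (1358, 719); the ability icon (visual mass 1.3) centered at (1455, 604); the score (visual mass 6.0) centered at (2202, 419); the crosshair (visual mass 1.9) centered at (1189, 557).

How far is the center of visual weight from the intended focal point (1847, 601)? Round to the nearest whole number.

≈ 161

Weights sum to 0.9 + 7.5 + 5.6 + 3.2 + 1.3 + 6.0 + 1.9 = 26.4.
Σw·x = 46501.3; x̄ = 46501.3/26.4 ≈ 1761.41.
y: moment 12262.6 / weight 26.4 ≈ 464.49
Offset from (1847, 601): Δx ≈ -85.59, Δy ≈ -136.51; distance = √(Δx² + Δy²) ≈ 161.12.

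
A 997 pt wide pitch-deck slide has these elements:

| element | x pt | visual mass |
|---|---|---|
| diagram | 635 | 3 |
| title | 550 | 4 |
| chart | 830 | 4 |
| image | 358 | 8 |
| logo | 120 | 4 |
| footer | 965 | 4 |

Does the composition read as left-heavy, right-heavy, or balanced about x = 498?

Total weight = 3 + 4 + 4 + 8 + 4 + 4 = 27.
Σw·x = 14629; x̄ = 14629/27 ≈ 541.81.
Since 541.8 is right of 498, the composition reads right-heavy.

right-heavy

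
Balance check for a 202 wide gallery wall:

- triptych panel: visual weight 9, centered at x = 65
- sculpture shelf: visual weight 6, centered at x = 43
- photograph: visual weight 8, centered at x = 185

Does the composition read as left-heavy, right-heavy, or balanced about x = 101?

balanced

Σw = 9 + 6 + 8 = 23.
Σw·x = 9·65 + 6·43 + 8·185 = 2323, so x̄ = 2323/23 ≈ 101.00.
101.00 = 101 exactly: balanced.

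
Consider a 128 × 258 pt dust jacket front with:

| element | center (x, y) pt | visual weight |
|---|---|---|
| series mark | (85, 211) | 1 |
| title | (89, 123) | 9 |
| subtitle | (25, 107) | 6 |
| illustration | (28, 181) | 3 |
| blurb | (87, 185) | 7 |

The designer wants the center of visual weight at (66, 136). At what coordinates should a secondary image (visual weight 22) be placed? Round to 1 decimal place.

(65.4, 124.1)

With the secondary image, Σw becomes 1 + 9 + 6 + 3 + 7 + 22 = 48.
x: need Σw·x = 48·66 = 3168. Existing = 1·85 + 9·89 + 6·25 + 3·28 + 7·87 = 1729. Remainder 1439 / 22 ≈ 65.41.
y: need Σw·y = 48·136 = 6528. Existing = 1·211 + 9·123 + 6·107 + 3·181 + 7·185 = 3798. Remainder 2730 / 22 ≈ 124.09.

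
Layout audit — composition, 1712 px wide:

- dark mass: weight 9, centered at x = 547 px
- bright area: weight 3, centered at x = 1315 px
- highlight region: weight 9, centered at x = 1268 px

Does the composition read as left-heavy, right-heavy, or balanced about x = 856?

Total weight = 9 + 3 + 9 = 21.
x: (9·547 + 3·1315 + 9·1268) / 21 = 20280 / 21 ≈ 965.71
965.7 lies right of the midline 856, so the layout is right-heavy.

right-heavy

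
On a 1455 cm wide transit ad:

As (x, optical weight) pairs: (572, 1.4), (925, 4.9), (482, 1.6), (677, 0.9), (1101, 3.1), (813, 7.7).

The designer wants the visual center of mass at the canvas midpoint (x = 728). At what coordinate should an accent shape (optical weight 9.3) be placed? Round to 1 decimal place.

With the accent shape, Σw becomes 1.4 + 4.9 + 1.6 + 0.9 + 3.1 + 7.7 + 9.3 = 28.9.
x: need Σw·x = 28.9·728 = 21039.2. Existing = 1.4·572 + 4.9·925 + 1.6·482 + 0.9·677 + 3.1·1101 + 7.7·813 = 16387.0. Remainder 4652.2 / 9.3 ≈ 500.24.

x ≈ 500.2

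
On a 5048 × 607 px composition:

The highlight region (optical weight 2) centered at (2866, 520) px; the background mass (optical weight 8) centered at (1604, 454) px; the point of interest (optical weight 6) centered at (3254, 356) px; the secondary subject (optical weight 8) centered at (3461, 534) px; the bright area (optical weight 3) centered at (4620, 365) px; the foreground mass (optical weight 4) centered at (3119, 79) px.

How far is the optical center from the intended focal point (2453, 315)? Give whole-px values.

≈ 526 px

Σw = 2 + 8 + 6 + 8 + 3 + 4 = 31.
x-moment: 2·2866 + 8·1604 + 6·3254 + 8·3461 + 3·4620 + 4·3119 = 92112; centroid 92112/31 ≈ 2971.35.
y-moment: 2·520 + 8·454 + 6·356 + 8·534 + 3·365 + 4·79 = 12491; centroid 12491/31 ≈ 402.94.
From (2453, 315): dx = 518.35, dy = 87.94, so the distance is √(dx²+dy²) ≈ 525.76.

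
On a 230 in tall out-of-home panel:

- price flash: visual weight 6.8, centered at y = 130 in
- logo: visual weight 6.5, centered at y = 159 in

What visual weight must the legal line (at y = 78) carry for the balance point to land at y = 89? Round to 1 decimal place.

w ≈ 66.7

Existing Σw = 13.3 (6.8 + 6.5); existing moment 6.8·130 + 6.5·159 = 1917.5.
Balance at y = 89 requires (1917.5 + w·78) / (13.3 + w) = 89.
Rearranging, w·(78 − 89) = 89·13.3 − 1917.5 = -733.8, so w ≈ -733.8/-11 = 66.71.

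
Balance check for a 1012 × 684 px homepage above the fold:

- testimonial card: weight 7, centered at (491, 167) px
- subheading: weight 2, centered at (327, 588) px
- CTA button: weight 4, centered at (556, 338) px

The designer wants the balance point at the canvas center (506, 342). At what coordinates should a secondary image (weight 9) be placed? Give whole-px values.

(535, 425)

After adding the secondary image, total weight = 7 + 2 + 4 + 9 = 22.
x: target moment 22×506 = 11132; current 7·491 + 2·327 + 4·556 = 6315; the secondary image supplies 4817, so x = 4817/9 ≈ 535.22.
y: target moment 22×342 = 7524; current 7·167 + 2·588 + 4·338 = 3697; the secondary image supplies 3827, so y = 3827/9 ≈ 425.22.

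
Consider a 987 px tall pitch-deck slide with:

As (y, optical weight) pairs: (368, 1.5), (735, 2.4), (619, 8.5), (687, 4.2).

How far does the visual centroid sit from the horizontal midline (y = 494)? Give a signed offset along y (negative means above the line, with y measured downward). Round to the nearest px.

≈ 136 px

Σw = 1.5 + 2.4 + 8.5 + 4.2 = 16.6.
y-moment: 1.5·368 + 2.4·735 + 8.5·619 + 4.2·687 = 10462.9; centroid 10462.9/16.6 ≈ 630.30.
Difference: 630.30 − 494 ≈ 136.30.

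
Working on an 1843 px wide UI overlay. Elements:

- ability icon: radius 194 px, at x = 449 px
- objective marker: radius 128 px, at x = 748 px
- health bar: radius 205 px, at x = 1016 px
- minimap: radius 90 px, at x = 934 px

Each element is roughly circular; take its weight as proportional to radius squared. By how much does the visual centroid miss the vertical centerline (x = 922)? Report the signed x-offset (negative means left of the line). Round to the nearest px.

≈ -159 px

Weights ∝ r²: ability icon 194² = 37636, objective marker 128² = 16384, health bar 205² = 42025, minimap 90² = 8100; Σw = 104145.
Σw·x = 37636·449 + 16384·748 + 42025·1016 + 8100·934 = 79416596, so x̄ = 79416596/104145 ≈ 762.56.
Against x = 922, that's 762.56 − 922 = -159.44.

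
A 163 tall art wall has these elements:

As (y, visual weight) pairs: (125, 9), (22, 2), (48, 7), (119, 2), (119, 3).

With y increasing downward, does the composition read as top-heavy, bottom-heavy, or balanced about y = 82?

bottom-heavy

Total weight = 9 + 2 + 7 + 2 + 3 = 23.
y: (9·125 + 2·22 + 7·48 + 2·119 + 3·119) / 23 = 2100 / 23 ≈ 91.30
91.3 vs midline 82 → bottom-heavy.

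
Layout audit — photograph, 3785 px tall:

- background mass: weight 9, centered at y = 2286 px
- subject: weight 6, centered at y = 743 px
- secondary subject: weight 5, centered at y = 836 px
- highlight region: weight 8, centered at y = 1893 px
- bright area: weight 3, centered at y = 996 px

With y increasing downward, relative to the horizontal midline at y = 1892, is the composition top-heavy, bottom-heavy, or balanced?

top-heavy

Weights sum to 9 + 6 + 5 + 8 + 3 = 31.
Σw·y = 9·2286 + 6·743 + 5·836 + 8·1893 + 3·996 = 47344, so ȳ = 47344/31 ≈ 1527.23.
1527.2 vs midline 1892 → top-heavy.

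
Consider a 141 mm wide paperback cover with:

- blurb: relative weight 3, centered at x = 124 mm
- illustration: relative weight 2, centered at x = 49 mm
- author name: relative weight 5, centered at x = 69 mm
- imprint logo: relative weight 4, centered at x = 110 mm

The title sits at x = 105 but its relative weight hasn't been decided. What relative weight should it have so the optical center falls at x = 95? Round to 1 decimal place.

Known weights sum to 3 + 2 + 5 + 4 = 14; their moment is 3·124 + 2·49 + 5·69 + 4·110 = 1255.
For the centroid to hit 95: (1255 + w·105) / (14 + w) = 95.
Solving: w = (95·14 − 1255) / (105 − 95) = 75 / 10 ≈ 7.50.

w ≈ 7.5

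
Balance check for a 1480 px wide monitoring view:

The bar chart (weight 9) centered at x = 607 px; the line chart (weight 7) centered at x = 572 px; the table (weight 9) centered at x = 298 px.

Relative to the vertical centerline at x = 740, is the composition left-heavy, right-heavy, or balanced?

left-heavy

Total weight = 9 + 7 + 9 = 25.
x: (9·607 + 7·572 + 9·298) / 25 = 12149 / 25 ≈ 485.96
Since 486.0 is left of 740, the composition reads left-heavy.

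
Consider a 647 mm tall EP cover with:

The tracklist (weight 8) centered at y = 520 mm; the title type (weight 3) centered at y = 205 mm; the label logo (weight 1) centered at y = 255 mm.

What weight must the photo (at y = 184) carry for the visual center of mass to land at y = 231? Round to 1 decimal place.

w ≈ 48.0

Existing Σw = 12 (8 + 3 + 1); existing moment 8·520 + 3·205 + 1·255 = 5030.
Balance at y = 231 requires (5030 + w·184) / (12 + w) = 231.
So w = (231·12 − 5030)/(184 − 231) = -2258/-47 ≈ 48.04.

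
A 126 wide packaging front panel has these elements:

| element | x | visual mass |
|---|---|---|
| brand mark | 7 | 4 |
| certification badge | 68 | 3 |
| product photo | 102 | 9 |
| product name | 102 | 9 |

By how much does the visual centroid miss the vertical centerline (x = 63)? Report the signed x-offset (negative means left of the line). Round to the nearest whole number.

Total weight = 4 + 3 + 9 + 9 = 25.
Σw·x = 4·7 + 3·68 + 9·102 + 9·102 = 2068, so x̄ = 2068/25 ≈ 82.72.
Offset from x = 63: 82.72 − 63 ≈ 19.72.

≈ 20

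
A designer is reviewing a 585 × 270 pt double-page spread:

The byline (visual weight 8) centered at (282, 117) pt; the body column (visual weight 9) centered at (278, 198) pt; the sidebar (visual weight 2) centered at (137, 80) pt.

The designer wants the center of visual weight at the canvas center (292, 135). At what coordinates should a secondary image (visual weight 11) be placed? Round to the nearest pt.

(339, 107)

New total weight: (8 + 9 + 2) + 11 = 30.
Along x: (5032 + 11·x) / 30 = 292 (existing moment 8·282 + 9·278 + 2·137 = 5032) ⇒ x = (8760 − 5032) / 11 ≈ 338.91.
Along y: (2878 + 11·y) / 30 = 135 (existing moment 8·117 + 9·198 + 2·80 = 2878) ⇒ y = (4050 − 2878) / 11 ≈ 106.55.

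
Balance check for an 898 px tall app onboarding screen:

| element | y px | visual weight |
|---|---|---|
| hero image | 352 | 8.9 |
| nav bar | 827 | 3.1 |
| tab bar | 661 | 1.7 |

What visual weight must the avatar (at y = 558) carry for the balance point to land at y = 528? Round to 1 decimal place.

Existing Σw = 13.7 (8.9 + 3.1 + 1.7); existing moment 8.9·352 + 3.1·827 + 1.7·661 = 6820.2.
Balance at y = 528 requires (6820.2 + w·558) / (13.7 + w) = 528.
Solving: w = (528·13.7 − 6820.2) / (558 − 528) = 413.4 / 30 ≈ 13.78.

w ≈ 13.8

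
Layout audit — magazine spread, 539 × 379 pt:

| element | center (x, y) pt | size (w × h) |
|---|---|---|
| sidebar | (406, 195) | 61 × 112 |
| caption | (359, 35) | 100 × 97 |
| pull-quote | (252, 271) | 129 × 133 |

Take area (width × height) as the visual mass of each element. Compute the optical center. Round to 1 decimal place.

(314.0, 187.6)

Areas: sidebar 61·112 = 6832, caption 100·97 = 9700, pull-quote 129·133 = 17157. Total weight = 33689.
x: (6832·406 + 9700·359 + 17157·252) / 33689 = 10579656 / 33689 ≈ 314.04
y: (6832·195 + 9700·35 + 17157·271) / 33689 = 6321287 / 33689 ≈ 187.64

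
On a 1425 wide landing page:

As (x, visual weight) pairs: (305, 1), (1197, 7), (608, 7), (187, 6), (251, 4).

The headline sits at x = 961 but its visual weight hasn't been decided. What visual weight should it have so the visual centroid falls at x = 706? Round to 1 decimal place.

w ≈ 10.1

Fixed elements: Σw = 1 + 7 + 7 + 6 + 4 = 25, Σw·x = 1·305 + 7·1197 + 7·608 + 6·187 + 4·251 = 15066.
Set Σw·x/Σw = 706: (15066 + 961w) = 706·(25 + w).
Solving: w = (706·25 − 15066) / (961 − 706) = 2584 / 255 ≈ 10.13.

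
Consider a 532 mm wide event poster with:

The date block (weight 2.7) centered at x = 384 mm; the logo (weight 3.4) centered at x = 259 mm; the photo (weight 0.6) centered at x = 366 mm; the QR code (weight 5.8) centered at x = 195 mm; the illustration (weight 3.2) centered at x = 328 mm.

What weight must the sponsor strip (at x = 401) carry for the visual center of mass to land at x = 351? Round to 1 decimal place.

w ≈ 23.9

Fixed elements: Σw = 2.7 + 3.4 + 0.6 + 5.8 + 3.2 = 15.7, Σw·x = 2.7·384 + 3.4·259 + 0.6·366 + 5.8·195 + 3.2·328 = 4317.6.
Set Σw·x/Σw = 351: (4317.6 + 401w) = 351·(15.7 + w).
So w = (351·15.7 − 4317.6)/(401 − 351) = 1193.1/50 ≈ 23.86.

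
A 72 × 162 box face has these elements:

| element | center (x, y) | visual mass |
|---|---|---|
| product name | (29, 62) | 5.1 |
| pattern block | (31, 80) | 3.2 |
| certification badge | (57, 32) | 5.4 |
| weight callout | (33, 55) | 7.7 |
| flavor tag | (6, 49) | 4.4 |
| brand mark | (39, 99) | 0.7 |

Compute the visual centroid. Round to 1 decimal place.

(32.6, 54.8)

Σw = 5.1 + 3.2 + 5.4 + 7.7 + 4.4 + 0.7 = 26.5.
Σw·x = 862.7; x̄ = 862.7/26.5 ≈ 32.55.
Σw·y = 1453.4; ȳ = 1453.4/26.5 ≈ 54.85.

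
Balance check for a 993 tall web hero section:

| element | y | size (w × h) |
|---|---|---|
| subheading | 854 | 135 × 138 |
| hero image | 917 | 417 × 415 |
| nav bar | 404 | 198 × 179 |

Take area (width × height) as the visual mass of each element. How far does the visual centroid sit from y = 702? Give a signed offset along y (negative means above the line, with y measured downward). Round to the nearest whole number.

≈ 130

Areas → weights: subheading 135·138 = 18630, hero image 417·415 = 173055, nav bar 198·179 = 35442; Σw = 227127.
y: (18630·854 + 173055·917 + 35442·404) / 227127 = 188920023 / 227127 ≈ 831.78
Against y = 702, that's 831.78 − 702 = 129.78.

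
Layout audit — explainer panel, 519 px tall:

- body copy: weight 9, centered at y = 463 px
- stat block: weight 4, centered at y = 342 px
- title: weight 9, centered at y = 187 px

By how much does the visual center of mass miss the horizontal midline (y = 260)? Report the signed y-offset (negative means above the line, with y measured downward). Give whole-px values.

Σw = 9 + 4 + 9 = 22.
y: (9·463 + 4·342 + 9·187) / 22 = 7218 / 22 ≈ 328.09
Offset from y = 260: 328.09 − 260 ≈ 68.09.

≈ 68 px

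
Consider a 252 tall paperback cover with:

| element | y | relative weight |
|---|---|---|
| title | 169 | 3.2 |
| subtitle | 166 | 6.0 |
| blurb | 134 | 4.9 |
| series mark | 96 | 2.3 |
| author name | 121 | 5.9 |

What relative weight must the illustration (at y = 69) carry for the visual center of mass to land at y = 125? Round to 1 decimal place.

Fixed elements: Σw = 3.2 + 6.0 + 4.9 + 2.3 + 5.9 = 22.3, Σw·y = 3.2·169 + 6.0·166 + 4.9·134 + 2.3·96 + 5.9·121 = 3128.1.
Balance at y = 125 requires (3128.1 + w·69) / (22.3 + w) = 125.
Rearranging, w·(69 − 125) = 125·22.3 − 3128.1 = -340.6, so w ≈ -340.6/-56 = 6.08.

w ≈ 6.1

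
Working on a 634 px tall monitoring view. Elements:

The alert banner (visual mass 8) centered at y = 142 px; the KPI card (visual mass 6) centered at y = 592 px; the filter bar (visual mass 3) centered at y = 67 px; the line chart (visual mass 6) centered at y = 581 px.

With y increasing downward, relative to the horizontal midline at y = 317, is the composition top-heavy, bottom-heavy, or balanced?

bottom-heavy

Σw = 8 + 6 + 3 + 6 = 23.
Σw·y = 8·142 + 6·592 + 3·67 + 6·581 = 8375, so ȳ = 8375/23 ≈ 364.13.
Since 364.1 is below (larger y than) 317, the composition reads bottom-heavy.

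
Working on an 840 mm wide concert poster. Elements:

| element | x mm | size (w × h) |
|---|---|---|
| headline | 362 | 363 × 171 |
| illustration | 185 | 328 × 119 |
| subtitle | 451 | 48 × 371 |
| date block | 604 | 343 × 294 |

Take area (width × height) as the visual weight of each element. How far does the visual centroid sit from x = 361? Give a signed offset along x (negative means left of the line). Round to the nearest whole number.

Areas: headline 363·171 = 62073, illustration 328·119 = 39032, subtitle 48·371 = 17808, date block 343·294 = 100842. Total weight = 219755.
x: (62073·362 + 39032·185 + 17808·451 + 100842·604) / 219755 = 98631322 / 219755 ≈ 448.82
Difference: 448.82 − 361 ≈ 87.82.

≈ 88 mm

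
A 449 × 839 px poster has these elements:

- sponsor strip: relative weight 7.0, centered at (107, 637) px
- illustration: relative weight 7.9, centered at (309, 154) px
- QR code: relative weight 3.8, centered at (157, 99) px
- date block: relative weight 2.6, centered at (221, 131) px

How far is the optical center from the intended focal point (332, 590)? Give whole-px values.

Weights sum to 7.0 + 7.9 + 3.8 + 2.6 = 21.3.
x: (7.0·107 + 7.9·309 + 3.8·157 + 2.6·221) / 21.3 = 4361.3 / 21.3 ≈ 204.76
y: (7.0·637 + 7.9·154 + 3.8·99 + 2.6·131) / 21.3 = 6392.4 / 21.3 ≈ 300.11
From (332, 590): dx = -127.24, dy = -289.89, so the distance is √(dx²+dy²) ≈ 316.58.

≈ 317 px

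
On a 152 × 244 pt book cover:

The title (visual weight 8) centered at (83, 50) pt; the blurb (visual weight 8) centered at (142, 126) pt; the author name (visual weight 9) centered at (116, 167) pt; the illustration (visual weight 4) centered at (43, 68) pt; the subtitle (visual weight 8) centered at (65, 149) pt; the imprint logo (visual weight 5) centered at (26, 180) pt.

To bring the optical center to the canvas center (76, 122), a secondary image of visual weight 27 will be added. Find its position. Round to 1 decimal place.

(58.4, 116.4)

After adding the secondary image, total weight = 8 + 8 + 9 + 4 + 8 + 5 + 27 = 69.
x: need Σw·x = 69·76 = 5244. Existing = 8·83 + 8·142 + 9·116 + 4·43 + 8·65 + 5·26 = 3666. Remainder 1578 / 27 ≈ 58.44.
y: need Σw·y = 69·122 = 8418. Existing = 8·50 + 8·126 + 9·167 + 4·68 + 8·149 + 5·180 = 5275. Remainder 3143 / 27 ≈ 116.41.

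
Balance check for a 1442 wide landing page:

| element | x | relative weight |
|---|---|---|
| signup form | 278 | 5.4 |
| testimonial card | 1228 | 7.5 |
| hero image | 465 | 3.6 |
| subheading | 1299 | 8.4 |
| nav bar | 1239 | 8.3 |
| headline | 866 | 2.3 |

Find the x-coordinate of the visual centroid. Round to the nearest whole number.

Σw = 5.4 + 7.5 + 3.6 + 8.4 + 8.3 + 2.3 = 35.5.
Σw·x = 35572.3; x̄ = 35572.3/35.5 ≈ 1002.04.

x ≈ 1002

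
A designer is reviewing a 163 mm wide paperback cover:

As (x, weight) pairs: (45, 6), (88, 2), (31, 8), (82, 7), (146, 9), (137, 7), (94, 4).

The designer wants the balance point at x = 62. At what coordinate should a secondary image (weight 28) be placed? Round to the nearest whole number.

New total weight: (6 + 2 + 8 + 7 + 9 + 7 + 4) + 28 = 71.
x: target moment 71×62 = 4402; current 6·45 + 2·88 + 8·31 + 7·82 + 9·146 + 7·137 + 4·94 = 3917; the secondary image supplies 485, so x = 485/28 ≈ 17.32.

x ≈ 17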